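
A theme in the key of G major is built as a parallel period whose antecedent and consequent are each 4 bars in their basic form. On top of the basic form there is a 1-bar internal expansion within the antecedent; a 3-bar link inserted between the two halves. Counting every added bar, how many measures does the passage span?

12 measures

Basic parallel period: 4 + 4 = 8 bars.
8 (basic form) + 1 (internal expansion) + 3 (link) = 12.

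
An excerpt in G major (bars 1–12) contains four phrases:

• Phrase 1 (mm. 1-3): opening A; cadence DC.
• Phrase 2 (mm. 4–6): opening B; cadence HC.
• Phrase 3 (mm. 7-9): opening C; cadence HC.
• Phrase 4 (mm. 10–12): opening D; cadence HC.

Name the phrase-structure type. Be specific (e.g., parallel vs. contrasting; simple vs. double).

Phrase 4 ends with a half cadence, no stronger than phrase 2's half cadence, so the four phrases do not form a double period; nor do phrases 3–4 duplicate 1–2, so it is not a repeated period. With no phrase reaching a conclusive cadence, the passage is a phrase group.

phrase group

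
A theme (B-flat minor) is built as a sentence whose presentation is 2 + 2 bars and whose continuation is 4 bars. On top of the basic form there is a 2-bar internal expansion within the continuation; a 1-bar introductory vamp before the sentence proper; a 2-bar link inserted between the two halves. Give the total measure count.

13 measures

Basic sentence: 2 + 2 + 4 = 8 bars.
8 (basic form) + 2 (internal expansion) + 1 (introduction) + 2 (link) = 13.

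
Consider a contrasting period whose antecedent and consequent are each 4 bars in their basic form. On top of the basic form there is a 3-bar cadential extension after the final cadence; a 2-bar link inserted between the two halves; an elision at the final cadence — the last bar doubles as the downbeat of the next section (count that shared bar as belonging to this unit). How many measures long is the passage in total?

Basic contrasting period: 4 + 4 = 8 bars.
8 (basic form) + 3 (cadential extension) + 2 (link) = 13.
The elision shares a bar with the next section but does not change this unit's count.

13 measures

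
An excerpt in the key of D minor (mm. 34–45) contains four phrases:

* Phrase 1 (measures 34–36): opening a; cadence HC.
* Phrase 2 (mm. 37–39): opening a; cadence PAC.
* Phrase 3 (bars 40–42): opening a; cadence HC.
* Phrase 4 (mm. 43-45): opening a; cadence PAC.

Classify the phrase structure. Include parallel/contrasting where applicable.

The cadence pattern HC–PAC–HC–PAC is weak–strong twice, and phrases 3–4 restate phrases 1–2: a period heard twice, not a double period (which would end weakly at phrase 2).

repeated period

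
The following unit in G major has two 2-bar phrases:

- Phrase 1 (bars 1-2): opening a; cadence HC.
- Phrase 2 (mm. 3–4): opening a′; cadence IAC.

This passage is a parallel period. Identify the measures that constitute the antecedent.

The antecedent is the phrase ending with the weaker cadence (half cadence, phrase 1) and the consequent the one ending more conclusively (imperfect authentic cadence, phrase 2); the antecedent is bars 1–2.

measures 1–2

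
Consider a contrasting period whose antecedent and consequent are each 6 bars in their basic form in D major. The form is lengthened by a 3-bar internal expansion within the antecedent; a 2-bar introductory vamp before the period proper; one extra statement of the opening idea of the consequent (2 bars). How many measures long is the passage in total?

19 measures

Basic contrasting period: 6 + 6 = 12 bars.
12 (basic form) + 3 (internal expansion) + 2 (introduction) + 2 (extra statement) = 19.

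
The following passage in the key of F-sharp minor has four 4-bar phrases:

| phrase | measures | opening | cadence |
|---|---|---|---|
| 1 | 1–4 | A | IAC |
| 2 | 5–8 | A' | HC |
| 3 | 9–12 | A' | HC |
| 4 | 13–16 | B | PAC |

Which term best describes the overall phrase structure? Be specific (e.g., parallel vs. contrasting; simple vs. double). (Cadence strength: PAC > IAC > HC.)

parallel double period

Four phrases in two halves: the first half (measures 1-8) ends with a half cadence, the second (bars 9–16) with a perfect authentic cadence — a large antecedent–consequent pair, i.e. a double period.
Phrase 3 begins with the same material as phrase 1, making it parallel.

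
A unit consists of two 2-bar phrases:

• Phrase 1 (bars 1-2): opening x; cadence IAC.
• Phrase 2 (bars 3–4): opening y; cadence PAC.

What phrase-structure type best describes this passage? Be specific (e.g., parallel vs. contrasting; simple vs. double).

Phrase 1 ends with an imperfect authentic cadence (weaker) and phrase 2 with a perfect authentic cadence (stronger): antecedent + consequent = a period.
The two phrases open with different material (x / y), so the period is contrasting.

contrasting period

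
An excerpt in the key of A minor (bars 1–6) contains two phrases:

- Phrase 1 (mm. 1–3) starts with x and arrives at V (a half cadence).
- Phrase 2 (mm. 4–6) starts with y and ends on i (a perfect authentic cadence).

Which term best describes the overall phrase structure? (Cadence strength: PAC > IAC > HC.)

Phrase 1 ends with a half cadence (weaker) and phrase 2 with a perfect authentic cadence (stronger): antecedent + consequent = a period.
The two phrases open with different material (x / y), so the period is contrasting.

contrasting period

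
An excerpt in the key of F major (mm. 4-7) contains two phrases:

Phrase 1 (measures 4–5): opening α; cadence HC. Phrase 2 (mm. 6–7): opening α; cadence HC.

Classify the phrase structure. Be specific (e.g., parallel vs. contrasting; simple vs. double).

repeated phrase

Both phrases have the same opening (α) and the same cadence (half cadence): the second is a restatement, not a consequent, so this is a repeated phrase rather than a period.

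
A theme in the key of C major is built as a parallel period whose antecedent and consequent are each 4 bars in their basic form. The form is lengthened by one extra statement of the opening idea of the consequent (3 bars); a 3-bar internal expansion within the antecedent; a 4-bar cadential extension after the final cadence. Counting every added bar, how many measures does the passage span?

18 measures

Basic parallel period: 4 + 4 = 8 bars.
8 (basic form) + 3 (extra statement) + 3 (internal expansion) + 4 (cadential extension) = 18.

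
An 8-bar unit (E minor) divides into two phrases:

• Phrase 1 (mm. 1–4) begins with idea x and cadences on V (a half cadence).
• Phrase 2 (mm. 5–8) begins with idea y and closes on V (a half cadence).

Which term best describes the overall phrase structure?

phrase group

The second phrase closes with a half cadence, which is not stronger than the first phrase's half cadence; without a weak→strong cadential pair there is no antecedent–consequent relationship, so this is a phrase group rather than a period.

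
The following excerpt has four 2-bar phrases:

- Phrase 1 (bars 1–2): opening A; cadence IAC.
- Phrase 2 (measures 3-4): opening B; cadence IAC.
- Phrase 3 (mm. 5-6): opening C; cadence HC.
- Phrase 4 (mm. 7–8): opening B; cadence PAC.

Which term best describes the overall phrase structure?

Four phrases in two halves: the first half (measures 1–4) ends with an imperfect authentic cadence, the second (measures 5–8) with a perfect authentic cadence — a large antecedent–consequent pair, i.e. a double period.
Phrase 3 begins with different material from phrase 1, making it contrasting.

contrasting double period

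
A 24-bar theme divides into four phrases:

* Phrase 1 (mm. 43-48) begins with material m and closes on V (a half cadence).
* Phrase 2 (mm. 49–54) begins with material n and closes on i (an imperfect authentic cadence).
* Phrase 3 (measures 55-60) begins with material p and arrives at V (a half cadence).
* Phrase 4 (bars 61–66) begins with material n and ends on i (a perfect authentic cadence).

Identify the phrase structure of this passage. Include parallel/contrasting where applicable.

contrasting double period

Four phrases in two halves: the first half (mm. 43–54) ends with an imperfect authentic cadence, the second (mm. 55–66) with a perfect authentic cadence — a large antecedent–consequent pair, i.e. a double period.
Phrase 3 begins with different material from phrase 1, making it contrasting.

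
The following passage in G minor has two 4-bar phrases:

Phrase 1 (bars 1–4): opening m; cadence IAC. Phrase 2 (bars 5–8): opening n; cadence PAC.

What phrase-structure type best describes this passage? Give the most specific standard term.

contrasting period

Phrase 1 ends with an imperfect authentic cadence (weaker) and phrase 2 with a perfect authentic cadence (stronger): antecedent + consequent = a period.
The two phrases open with different material (m / n), so the period is contrasting.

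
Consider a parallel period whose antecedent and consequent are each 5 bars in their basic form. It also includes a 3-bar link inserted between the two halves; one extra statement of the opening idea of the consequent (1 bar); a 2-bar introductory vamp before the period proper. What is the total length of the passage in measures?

Basic parallel period: 5 + 5 = 10 bars.
10 (basic form) + 3 (link) + 1 (extra statement) + 2 (introduction) = 16.

16 measures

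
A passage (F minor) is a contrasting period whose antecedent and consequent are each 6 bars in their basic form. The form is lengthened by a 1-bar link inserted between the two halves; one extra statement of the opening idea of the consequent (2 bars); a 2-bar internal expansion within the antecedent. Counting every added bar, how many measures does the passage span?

Basic contrasting period: 6 + 6 = 12 bars.
12 (basic form) + 1 (link) + 2 (extra statement) + 2 (internal expansion) = 17.

17 measures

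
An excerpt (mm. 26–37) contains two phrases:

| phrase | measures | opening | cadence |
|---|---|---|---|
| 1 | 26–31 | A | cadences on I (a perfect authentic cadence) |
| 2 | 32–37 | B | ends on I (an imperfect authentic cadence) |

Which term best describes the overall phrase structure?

phrase group

The second phrase closes with an imperfect authentic cadence, which is not stronger than the first phrase's perfect authentic cadence; without a weak→strong cadential pair there is no antecedent–consequent relationship, so this is a phrase group rather than a period.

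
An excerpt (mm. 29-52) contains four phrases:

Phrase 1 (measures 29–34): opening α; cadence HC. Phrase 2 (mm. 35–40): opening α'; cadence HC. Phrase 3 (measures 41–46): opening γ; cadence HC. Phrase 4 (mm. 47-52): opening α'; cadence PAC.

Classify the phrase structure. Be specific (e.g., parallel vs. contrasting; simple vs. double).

Four phrases in two halves: the first half (measures 29-40) ends with a half cadence, the second (bars 41-52) with a perfect authentic cadence — a large antecedent–consequent pair, i.e. a double period.
Phrase 3 begins with different material from phrase 1, making it contrasting.

contrasting double period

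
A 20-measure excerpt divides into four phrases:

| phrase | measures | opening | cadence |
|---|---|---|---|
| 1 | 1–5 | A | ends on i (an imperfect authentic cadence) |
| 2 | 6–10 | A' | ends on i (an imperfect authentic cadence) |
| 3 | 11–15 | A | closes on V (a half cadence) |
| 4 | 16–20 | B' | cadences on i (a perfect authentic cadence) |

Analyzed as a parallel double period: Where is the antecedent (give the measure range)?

In a double period the four phrases pair into a large antecedent (phrases 1–2, ending imperfect authentic cadence) and a large consequent (phrases 3–4, ending perfect authentic cadence). The antecedent spans bars 1–10.

measures 1–10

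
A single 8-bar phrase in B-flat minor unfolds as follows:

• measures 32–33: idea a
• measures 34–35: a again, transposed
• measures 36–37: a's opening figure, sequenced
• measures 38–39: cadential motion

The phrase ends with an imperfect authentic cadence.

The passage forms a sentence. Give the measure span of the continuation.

After the presentation (bars 32–35), the continuation covers the fragmentation through the cadence: bars 36–39.

measures 36–39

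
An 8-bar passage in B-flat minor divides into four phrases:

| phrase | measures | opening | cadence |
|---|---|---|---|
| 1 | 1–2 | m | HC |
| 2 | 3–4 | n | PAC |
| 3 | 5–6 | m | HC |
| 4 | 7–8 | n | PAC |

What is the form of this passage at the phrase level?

The cadence pattern HC–PAC–HC–PAC is weak–strong twice, and phrases 3–4 restate phrases 1–2: a period heard twice, not a double period (which would end weakly at phrase 2).

repeated period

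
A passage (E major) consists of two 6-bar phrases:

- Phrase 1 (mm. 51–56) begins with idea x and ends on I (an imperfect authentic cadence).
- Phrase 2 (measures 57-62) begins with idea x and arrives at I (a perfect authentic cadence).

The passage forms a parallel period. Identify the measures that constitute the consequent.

measures 57–62

The antecedent is the phrase ending with the weaker cadence (imperfect authentic cadence, phrase 1) and the consequent the one ending more conclusively (perfect authentic cadence, phrase 2); the consequent is mm. 57–62.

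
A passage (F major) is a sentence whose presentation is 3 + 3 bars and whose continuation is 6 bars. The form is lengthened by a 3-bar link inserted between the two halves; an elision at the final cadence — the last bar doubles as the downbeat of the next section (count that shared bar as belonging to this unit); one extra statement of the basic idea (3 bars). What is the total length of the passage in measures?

Basic sentence: 3 + 3 + 6 = 12 bars.
12 (basic form) + 3 (link) + 3 (extra statement) = 18.
The elision shares a bar with the next section but does not change this unit's count.

18 measures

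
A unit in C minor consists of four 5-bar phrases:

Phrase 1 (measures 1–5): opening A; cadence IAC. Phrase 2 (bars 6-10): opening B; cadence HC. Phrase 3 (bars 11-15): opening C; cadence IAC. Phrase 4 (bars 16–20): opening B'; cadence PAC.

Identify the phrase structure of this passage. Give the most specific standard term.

Four phrases in two halves: the first half (bars 1–10) ends with a half cadence, the second (bars 11-20) with a perfect authentic cadence — a large antecedent–consequent pair, i.e. a double period.
Phrase 3 begins with different material from phrase 1, making it contrasting.

contrasting double period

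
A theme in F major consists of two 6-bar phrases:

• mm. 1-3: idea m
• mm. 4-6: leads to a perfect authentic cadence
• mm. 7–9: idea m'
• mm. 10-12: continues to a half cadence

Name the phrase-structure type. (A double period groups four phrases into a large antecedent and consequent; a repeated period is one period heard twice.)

phrase group

The second phrase closes with a half cadence, which is not stronger than the first phrase's perfect authentic cadence; without a weak→strong cadential pair there is no antecedent–consequent relationship, so this is a phrase group rather than a period.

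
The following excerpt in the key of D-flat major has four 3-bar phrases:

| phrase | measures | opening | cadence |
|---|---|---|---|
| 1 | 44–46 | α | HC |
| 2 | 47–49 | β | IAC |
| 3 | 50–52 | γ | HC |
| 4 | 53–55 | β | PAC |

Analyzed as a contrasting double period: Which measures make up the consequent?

In a double period the four phrases pair into a large antecedent (phrases 1–2, ending imperfect authentic cadence) and a large consequent (phrases 3–4, ending perfect authentic cadence). The consequent spans mm. 50-55.

measures 50–55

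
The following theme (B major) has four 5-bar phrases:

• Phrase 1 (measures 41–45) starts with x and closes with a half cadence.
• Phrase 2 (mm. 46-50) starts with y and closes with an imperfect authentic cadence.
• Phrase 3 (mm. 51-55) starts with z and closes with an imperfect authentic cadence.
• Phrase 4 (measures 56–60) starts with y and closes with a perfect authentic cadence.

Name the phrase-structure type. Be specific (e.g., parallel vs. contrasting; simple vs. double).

contrasting double period

Four phrases in two halves: the first half (bars 41–50) ends with an imperfect authentic cadence, the second (bars 51–60) with a perfect authentic cadence — a large antecedent–consequent pair, i.e. a double period.
Phrase 3 begins with different material from phrase 1, making it contrasting.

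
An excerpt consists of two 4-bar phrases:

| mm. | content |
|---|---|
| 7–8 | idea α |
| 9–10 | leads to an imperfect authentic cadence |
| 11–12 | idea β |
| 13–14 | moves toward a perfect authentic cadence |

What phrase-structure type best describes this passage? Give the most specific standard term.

contrasting period

Phrase 1 ends with an imperfect authentic cadence (weaker) and phrase 2 with a perfect authentic cadence (stronger): antecedent + consequent = a period.
The two phrases open with different material (α / β), so the period is contrasting.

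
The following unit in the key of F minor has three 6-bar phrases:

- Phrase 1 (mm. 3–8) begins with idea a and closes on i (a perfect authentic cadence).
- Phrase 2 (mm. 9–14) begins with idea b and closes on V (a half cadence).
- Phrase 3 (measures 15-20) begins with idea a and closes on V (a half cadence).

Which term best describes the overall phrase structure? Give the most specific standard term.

phrase group

The final phrase closes with a half cadence, which is not stronger than the preceding half cadence; the 3 phrases lack an overall antecedent–consequent design and so form a phrase group.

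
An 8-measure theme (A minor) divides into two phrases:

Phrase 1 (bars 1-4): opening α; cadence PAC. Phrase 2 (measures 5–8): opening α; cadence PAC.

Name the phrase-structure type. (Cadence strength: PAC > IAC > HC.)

Both phrases have the same opening (α) and the same cadence (perfect authentic cadence): the second is a restatement, not a consequent, so this is a repeated phrase rather than a period.

repeated phrase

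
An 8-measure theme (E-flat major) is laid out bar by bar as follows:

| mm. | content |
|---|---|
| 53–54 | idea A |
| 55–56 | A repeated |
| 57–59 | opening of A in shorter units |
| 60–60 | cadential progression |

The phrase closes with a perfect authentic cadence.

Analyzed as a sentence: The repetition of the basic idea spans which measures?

The presentation of a sentence is the basic idea (mm. 53–54) plus its repetition (measures 55–56); the repetition of the basic idea is therefore bars 55–56.

measures 55–56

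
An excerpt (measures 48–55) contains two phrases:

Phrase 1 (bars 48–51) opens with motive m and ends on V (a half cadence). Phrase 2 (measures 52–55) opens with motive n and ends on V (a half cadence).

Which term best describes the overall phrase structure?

The second phrase closes with a half cadence, which is not stronger than the first phrase's half cadence; without a weak→strong cadential pair there is no antecedent–consequent relationship, so this is a phrase group rather than a period.

phrase group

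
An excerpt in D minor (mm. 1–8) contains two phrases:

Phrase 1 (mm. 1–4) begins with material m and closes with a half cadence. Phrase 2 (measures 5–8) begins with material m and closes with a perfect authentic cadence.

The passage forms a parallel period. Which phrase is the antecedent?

phrase 1

The phrase ending with the weaker cadence (half cadence) is the antecedent; the one ending more conclusively (perfect authentic cadence) is the consequent. The antecedent is phrase 1.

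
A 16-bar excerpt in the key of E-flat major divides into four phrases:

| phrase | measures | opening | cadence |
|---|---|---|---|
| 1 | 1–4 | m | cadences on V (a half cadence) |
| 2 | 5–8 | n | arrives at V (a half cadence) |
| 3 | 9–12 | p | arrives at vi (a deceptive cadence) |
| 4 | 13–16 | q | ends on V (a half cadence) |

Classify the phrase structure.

phrase group

Phrase 4 ends with a half cadence, no stronger than phrase 2's half cadence, so the four phrases do not form a double period; nor do phrases 3–4 duplicate 1–2, so it is not a repeated period. With no phrase reaching a conclusive cadence, the passage is a phrase group.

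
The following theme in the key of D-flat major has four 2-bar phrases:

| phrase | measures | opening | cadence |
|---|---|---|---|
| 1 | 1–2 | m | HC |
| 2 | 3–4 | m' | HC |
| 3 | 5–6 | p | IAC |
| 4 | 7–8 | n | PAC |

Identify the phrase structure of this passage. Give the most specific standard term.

Four phrases in two halves: the first half (mm. 1–4) ends with a half cadence, the second (bars 5–8) with a perfect authentic cadence — a large antecedent–consequent pair, i.e. a double period.
Phrase 3 begins with different material from phrase 1, making it contrasting.

contrasting double period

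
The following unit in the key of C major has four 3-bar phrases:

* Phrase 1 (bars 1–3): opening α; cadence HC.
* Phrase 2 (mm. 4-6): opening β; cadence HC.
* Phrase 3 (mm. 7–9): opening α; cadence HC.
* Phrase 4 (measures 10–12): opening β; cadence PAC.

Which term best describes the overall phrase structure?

Four phrases in two halves: the first half (mm. 1-6) ends with a half cadence, the second (measures 7–12) with a perfect authentic cadence — a large antecedent–consequent pair, i.e. a double period.
Phrase 3 begins with the same material as phrase 1, making it parallel.

parallel double period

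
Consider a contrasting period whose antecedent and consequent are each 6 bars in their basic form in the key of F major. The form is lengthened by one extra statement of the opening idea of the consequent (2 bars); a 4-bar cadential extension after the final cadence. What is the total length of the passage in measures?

18 measures

Basic contrasting period: 6 + 6 = 12 bars.
12 (basic form) + 2 (extra statement) + 4 (cadential extension) = 18.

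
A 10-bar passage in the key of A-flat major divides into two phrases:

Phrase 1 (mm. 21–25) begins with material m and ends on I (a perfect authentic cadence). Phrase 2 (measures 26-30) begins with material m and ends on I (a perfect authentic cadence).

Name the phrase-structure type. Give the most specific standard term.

repeated phrase

Both phrases have the same opening (m) and the same cadence (perfect authentic cadence): the second is a restatement, not a consequent, so this is a repeated phrase rather than a period.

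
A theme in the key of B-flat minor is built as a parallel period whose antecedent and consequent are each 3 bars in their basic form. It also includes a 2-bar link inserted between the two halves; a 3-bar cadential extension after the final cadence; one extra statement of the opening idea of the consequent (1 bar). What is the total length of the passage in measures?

12 measures

Basic parallel period: 3 + 3 = 6 bars.
6 (basic form) + 2 (link) + 3 (cadential extension) + 1 (extra statement) = 12.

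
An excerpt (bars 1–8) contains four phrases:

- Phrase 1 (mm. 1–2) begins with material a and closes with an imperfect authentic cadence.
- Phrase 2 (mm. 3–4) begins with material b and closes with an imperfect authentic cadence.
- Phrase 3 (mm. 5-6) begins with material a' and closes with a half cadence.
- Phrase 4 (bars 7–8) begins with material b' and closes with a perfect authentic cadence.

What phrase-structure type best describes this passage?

parallel double period

Four phrases in two halves: the first half (measures 1-4) ends with an imperfect authentic cadence, the second (mm. 5-8) with a perfect authentic cadence — a large antecedent–consequent pair, i.e. a double period.
Phrase 3 begins with the same material as phrase 1, making it parallel.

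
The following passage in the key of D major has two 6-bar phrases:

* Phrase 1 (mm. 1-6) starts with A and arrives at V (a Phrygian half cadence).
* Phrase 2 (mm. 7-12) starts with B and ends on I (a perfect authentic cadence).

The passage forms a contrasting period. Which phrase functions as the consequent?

phrase 2

The phrase ending with the weaker cadence (Phrygian half cadence) is the antecedent; the one ending more conclusively (perfect authentic cadence) is the consequent. The consequent is phrase 2.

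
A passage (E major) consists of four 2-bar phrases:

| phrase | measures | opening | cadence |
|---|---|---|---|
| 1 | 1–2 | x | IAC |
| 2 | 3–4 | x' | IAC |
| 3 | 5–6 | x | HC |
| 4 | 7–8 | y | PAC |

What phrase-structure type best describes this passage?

Four phrases in two halves: the first half (mm. 1-4) ends with an imperfect authentic cadence, the second (mm. 5-8) with a perfect authentic cadence — a large antecedent–consequent pair, i.e. a double period.
Phrase 3 begins with the same material as phrase 1, making it parallel.

parallel double period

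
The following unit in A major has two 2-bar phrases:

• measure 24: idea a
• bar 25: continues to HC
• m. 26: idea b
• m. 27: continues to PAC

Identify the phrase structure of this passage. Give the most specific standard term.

Phrase 1 ends with a half cadence (weaker) and phrase 2 with a perfect authentic cadence (stronger): antecedent + consequent = a period.
The two phrases open with different material (a / b), so the period is contrasting.

contrasting period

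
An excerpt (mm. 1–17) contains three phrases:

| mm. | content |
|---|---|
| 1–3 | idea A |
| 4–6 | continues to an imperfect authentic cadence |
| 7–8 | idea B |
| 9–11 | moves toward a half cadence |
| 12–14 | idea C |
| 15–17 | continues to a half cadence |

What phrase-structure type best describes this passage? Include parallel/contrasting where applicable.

The final phrase closes with a half cadence, which is not stronger than the preceding half cadence; the 3 phrases lack an overall antecedent–consequent design and so form a phrase group.

phrase group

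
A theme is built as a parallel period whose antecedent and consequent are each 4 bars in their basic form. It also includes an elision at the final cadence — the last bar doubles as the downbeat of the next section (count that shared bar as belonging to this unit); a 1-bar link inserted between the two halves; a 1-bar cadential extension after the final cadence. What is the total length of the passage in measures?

Basic parallel period: 4 + 4 = 8 bars.
8 (basic form) + 1 (link) + 1 (cadential extension) = 10.
The elision shares a bar with the next section but does not change this unit's count.

10 measures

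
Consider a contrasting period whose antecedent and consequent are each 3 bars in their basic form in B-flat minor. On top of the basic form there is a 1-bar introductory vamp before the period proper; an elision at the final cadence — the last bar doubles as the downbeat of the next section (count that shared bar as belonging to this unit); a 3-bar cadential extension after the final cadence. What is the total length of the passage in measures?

10 measures

Basic contrasting period: 3 + 3 = 6 bars.
6 (basic form) + 1 (introduction) + 3 (cadential extension) = 10.
The elision shares a bar with the next section but does not change this unit's count.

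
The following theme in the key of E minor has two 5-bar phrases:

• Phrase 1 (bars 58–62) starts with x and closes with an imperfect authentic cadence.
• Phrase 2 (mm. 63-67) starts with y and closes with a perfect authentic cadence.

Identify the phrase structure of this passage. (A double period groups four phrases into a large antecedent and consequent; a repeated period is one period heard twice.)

Phrase 1 ends with an imperfect authentic cadence (weaker) and phrase 2 with a perfect authentic cadence (stronger): antecedent + consequent = a period.
The two phrases open with different material (x / y), so the period is contrasting.

contrasting period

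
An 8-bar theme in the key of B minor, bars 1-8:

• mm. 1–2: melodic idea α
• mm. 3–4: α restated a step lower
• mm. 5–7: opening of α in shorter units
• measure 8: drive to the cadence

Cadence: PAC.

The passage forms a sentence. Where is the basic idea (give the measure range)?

The presentation of a sentence is the basic idea (bars 1–2) plus its repetition (mm. 3–4); the basic idea is therefore mm. 1-2.

measures 1–2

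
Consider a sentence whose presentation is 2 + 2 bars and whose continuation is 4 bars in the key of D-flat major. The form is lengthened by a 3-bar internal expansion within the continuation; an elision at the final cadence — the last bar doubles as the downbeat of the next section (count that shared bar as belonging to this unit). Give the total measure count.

Basic sentence: 2 + 2 + 4 = 8 bars.
8 (basic form) + 3 (internal expansion) = 11.
The elision shares a bar with the next section but does not change this unit's count.

11 measures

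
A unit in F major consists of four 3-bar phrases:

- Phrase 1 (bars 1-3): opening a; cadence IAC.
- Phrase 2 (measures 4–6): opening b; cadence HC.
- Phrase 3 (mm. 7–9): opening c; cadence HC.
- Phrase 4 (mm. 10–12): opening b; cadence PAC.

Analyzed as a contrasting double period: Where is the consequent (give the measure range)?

In a double period the four phrases pair into a large antecedent (phrases 1–2, ending half cadence) and a large consequent (phrases 3–4, ending perfect authentic cadence). The consequent spans measures 7–12.

measures 7–12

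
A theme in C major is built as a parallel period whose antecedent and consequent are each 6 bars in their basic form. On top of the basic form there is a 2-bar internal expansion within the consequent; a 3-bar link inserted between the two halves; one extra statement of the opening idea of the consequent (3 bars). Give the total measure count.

Basic parallel period: 6 + 6 = 12 bars.
12 (basic form) + 2 (internal expansion) + 3 (link) + 3 (extra statement) = 20.

20 measures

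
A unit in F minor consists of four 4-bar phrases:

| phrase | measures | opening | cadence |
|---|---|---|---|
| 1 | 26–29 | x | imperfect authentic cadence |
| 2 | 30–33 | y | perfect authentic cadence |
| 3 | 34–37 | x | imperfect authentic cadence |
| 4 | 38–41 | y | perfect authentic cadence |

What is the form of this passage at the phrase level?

repeated period

The cadence pattern IAC–PAC–IAC–PAC is weak–strong twice, and phrases 3–4 restate phrases 1–2: a period heard twice, not a double period (which would end weakly at phrase 2).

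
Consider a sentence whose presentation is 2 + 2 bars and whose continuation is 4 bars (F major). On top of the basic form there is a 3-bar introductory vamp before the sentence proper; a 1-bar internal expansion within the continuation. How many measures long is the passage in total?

Basic sentence: 2 + 2 + 4 = 8 bars.
8 (basic form) + 3 (introduction) + 1 (internal expansion) = 12.

12 measures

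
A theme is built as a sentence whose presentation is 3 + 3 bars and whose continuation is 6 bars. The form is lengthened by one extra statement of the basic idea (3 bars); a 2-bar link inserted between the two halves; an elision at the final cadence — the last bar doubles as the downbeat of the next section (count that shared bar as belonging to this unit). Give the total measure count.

17 measures

Basic sentence: 3 + 3 + 6 = 12 bars.
12 (basic form) + 3 (extra statement) + 2 (link) = 17.
The elision shares a bar with the next section but does not change this unit's count.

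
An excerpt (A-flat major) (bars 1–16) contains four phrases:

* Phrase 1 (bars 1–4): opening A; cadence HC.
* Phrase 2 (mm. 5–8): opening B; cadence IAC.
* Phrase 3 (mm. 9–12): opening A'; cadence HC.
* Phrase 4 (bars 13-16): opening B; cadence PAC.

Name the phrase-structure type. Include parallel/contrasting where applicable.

Four phrases in two halves: the first half (mm. 1–8) ends with an imperfect authentic cadence, the second (measures 9–16) with a perfect authentic cadence — a large antecedent–consequent pair, i.e. a double period.
Phrase 3 begins with the same material as phrase 1, making it parallel.

parallel double period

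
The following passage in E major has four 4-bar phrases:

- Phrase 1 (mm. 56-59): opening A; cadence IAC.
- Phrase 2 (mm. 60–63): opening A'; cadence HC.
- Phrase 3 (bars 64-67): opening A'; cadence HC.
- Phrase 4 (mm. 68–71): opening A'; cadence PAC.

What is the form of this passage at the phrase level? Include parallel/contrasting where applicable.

parallel double period

Four phrases in two halves: the first half (bars 56–63) ends with a half cadence, the second (bars 64–71) with a perfect authentic cadence — a large antecedent–consequent pair, i.e. a double period.
Phrase 3 begins with the same material as phrase 1, making it parallel.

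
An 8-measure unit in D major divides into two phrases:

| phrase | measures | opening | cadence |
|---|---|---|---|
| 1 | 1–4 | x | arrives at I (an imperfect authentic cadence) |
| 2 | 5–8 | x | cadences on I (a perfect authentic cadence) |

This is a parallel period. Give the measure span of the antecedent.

The phrase ending with the weaker cadence (imperfect authentic cadence) is the antecedent; the one ending more conclusively (perfect authentic cadence) is the consequent. The antecedent is measures 1–4.

measures 1–4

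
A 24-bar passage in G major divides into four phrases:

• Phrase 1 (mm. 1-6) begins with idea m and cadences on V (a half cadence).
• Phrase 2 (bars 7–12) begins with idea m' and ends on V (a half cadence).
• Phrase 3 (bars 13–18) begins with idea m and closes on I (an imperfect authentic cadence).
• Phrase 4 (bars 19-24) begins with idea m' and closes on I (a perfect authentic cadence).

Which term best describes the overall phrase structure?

Four phrases in two halves: the first half (mm. 1–12) ends with a half cadence, the second (bars 13–24) with a perfect authentic cadence — a large antecedent–consequent pair, i.e. a double period.
Phrase 3 begins with the same material as phrase 1, making it parallel.

parallel double period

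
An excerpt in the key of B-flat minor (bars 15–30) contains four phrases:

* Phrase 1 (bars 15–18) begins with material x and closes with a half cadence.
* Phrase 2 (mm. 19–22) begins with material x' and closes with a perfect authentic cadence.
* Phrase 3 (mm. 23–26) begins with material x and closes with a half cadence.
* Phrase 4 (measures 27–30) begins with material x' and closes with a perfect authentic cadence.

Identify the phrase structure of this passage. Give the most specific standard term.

The cadence pattern HC–PAC–HC–PAC is weak–strong twice, and phrases 3–4 restate phrases 1–2: a period heard twice, not a double period (which would end weakly at phrase 2).

repeated period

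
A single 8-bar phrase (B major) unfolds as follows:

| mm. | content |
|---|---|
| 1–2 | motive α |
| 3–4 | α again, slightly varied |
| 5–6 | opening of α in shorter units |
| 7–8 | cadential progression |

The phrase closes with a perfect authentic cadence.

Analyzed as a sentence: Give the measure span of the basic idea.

The presentation of a sentence is the basic idea (mm. 1-2) plus its repetition (bars 3–4); the basic idea is therefore mm. 1–2.

measures 1–2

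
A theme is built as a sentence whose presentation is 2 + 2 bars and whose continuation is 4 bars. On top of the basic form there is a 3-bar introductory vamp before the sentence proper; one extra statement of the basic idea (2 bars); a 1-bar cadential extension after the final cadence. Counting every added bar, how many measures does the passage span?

14 measures

Basic sentence: 2 + 2 + 4 = 8 bars.
8 (basic form) + 3 (introduction) + 2 (extra statement) + 1 (cadential extension) = 14.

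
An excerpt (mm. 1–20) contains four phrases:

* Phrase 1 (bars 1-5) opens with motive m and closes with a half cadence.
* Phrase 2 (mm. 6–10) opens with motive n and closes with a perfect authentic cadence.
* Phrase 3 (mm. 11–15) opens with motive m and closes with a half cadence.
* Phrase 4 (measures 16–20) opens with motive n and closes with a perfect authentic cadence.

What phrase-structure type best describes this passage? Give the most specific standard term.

repeated period

The cadence pattern HC–PAC–HC–PAC is weak–strong twice, and phrases 3–4 restate phrases 1–2: a period heard twice, not a double period (which would end weakly at phrase 2).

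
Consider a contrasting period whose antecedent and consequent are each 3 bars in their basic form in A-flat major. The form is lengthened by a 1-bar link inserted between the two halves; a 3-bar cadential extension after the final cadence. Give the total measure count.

10 measures

Basic contrasting period: 3 + 3 = 6 bars.
6 (basic form) + 1 (link) + 3 (cadential extension) = 10.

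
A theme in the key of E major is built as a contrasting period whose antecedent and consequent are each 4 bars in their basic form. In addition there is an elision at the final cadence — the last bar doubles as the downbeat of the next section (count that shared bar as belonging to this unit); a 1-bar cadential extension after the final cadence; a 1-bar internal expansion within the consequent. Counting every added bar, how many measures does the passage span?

10 measures

Basic contrasting period: 4 + 4 = 8 bars.
8 (basic form) + 1 (cadential extension) + 1 (internal expansion) = 10.
The elision shares a bar with the next section but does not change this unit's count.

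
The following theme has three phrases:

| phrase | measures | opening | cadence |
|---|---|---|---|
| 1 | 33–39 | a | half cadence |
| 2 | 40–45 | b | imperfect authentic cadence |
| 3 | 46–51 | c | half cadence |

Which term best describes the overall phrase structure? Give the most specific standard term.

phrase group

The final phrase closes with a half cadence, which is not stronger than the preceding imperfect authentic cadence; the 3 phrases lack an overall antecedent–consequent design and so form a phrase group.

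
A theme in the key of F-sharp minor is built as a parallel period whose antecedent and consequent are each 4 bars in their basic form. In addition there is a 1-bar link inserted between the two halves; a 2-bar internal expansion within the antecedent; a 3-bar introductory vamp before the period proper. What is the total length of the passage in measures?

14 measures

Basic parallel period: 4 + 4 = 8 bars.
8 (basic form) + 1 (link) + 2 (internal expansion) + 3 (introduction) = 14.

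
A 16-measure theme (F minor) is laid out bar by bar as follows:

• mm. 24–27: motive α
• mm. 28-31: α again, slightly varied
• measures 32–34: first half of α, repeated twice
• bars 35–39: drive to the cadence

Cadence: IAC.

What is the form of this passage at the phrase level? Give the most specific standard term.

sentence

Basic idea (measures 24–27) + its repetition (bars 28–31) form the presentation; fragmentation and cadence (mm. 32–39) form the continuation — the 16-bar whole is a sentence.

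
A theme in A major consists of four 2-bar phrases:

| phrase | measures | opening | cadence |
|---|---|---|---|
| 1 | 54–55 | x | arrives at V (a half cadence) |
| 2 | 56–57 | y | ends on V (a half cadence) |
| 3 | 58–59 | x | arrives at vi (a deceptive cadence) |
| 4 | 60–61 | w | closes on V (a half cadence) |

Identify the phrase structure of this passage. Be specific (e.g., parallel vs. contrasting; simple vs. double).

phrase group

Phrase 4 ends with a half cadence, no stronger than phrase 2's half cadence, so the four phrases do not form a double period; nor do phrases 3–4 duplicate 1–2, so it is not a repeated period. With no phrase reaching a conclusive cadence, the passage is a phrase group.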